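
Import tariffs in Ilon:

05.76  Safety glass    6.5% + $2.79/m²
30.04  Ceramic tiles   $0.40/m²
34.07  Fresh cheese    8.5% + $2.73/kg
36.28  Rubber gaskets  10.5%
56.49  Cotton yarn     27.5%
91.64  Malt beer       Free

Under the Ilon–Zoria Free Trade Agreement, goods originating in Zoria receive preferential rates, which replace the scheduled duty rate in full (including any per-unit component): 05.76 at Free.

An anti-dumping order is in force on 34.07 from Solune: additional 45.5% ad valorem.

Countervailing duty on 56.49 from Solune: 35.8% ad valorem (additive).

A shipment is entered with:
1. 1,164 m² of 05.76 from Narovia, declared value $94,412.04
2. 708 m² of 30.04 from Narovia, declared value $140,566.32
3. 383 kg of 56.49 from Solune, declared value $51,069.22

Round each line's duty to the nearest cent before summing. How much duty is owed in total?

Line 1 (05.76, Narovia, 1,164 m², $94,412.04):
Base rate for 05.76 is 6.5% + $2.79/m².
05.76 has an FTA preferential rate, but origin Narovia is not Zoria; base rate stands.
Duty = $94,412.04 × 6.5% + 1,164 × $2.79 = $9,384.34.
Line 2 (30.04, Narovia, 708 m², $140,566.32):
Base rate for 30.04 is $0.40/m².
Duty = 708 × $0.40 = $283.20.
Line 3 (56.49, Solune, 383 kg, $51,069.22):
Base rate for 56.49 is 27.5%.
Additional duty on 56.49 from Solune: +35.8%. Applied ad valorem rate: 27.5% + 35.8% = 63.3%.
Duty = $51,069.22 × 63.3% = $32,326.82.
Total = $9,384.34 + $283.20 + $32,326.82 = $41,994.36.

$41,994.36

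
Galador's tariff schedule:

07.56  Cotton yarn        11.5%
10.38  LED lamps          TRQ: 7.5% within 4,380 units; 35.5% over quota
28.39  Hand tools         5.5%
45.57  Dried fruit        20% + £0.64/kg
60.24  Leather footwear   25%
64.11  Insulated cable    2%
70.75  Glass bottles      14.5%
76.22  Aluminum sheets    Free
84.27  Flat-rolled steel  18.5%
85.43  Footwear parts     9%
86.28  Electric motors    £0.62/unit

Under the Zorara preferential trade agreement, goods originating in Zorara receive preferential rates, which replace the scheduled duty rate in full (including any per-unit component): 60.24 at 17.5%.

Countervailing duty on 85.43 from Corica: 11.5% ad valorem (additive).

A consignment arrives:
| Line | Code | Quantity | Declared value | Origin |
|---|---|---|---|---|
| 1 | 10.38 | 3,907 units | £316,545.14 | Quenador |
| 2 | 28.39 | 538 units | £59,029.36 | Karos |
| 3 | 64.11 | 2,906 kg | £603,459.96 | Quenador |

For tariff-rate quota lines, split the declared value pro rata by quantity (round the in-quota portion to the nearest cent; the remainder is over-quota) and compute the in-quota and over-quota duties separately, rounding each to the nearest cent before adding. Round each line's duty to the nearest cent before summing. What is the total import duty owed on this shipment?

£39,056.70

Line 1 (10.38, Quenador, 3,907 units, £316,545.14):
Code 10.38 is under a tariff-rate quota (threshold 4,380 units). Quantity 3,907 units is within the quota, so the in-quota rate 7.5% applies to the full value.
Duty = £316,545.14 × 7.5% = £23,740.89.
Line 2 (28.39, Karos, 538 units, £59,029.36):
Base rate for 28.39 is 5.5%.
Duty = £59,029.36 × 5.5% = £3,246.61.
Line 3 (64.11, Quenador, 2,906 kg, £603,459.96):
Base rate for 64.11 is 2%.
Duty = £603,459.96 × 2% = £12,069.20.
Total = £23,740.89 + £3,246.61 + £12,069.20 = £39,056.70.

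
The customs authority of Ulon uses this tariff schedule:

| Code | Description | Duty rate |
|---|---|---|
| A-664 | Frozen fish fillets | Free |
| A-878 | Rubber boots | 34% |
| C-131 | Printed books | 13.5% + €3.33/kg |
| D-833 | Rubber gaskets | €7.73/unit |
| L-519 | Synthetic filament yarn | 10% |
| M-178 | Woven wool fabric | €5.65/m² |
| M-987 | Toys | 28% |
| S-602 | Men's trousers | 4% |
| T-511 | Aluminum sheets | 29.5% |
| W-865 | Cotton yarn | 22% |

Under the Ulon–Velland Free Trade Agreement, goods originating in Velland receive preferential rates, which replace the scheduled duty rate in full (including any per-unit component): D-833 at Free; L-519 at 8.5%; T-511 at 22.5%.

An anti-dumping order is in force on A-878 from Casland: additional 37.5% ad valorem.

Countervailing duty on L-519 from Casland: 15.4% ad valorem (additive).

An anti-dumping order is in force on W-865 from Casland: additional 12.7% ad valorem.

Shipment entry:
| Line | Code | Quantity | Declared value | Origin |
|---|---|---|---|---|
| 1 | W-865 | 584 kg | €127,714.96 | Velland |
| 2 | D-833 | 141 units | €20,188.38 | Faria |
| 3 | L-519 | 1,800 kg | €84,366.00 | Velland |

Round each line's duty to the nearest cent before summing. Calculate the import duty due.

Line 1 (W-865, Velland, 584 kg, €127,714.96):
Base rate for W-865 is 22%.
Origin Velland is the FTA partner but W-865 is not on the preference list; base rate stands.
The additional-duty order on W-865 targets Casland, not Velland; it does not apply.
Duty = €127,714.96 × 22% = €28,097.29.
Line 2 (D-833, Faria, 141 units, €20,188.38):
Base rate for D-833 is €7.73/unit.
D-833 has an FTA preferential rate, but origin Faria is not Velland; base rate stands.
Duty = 141 × €7.73 = €1,089.93.
Line 3 (L-519, Velland, 1,800 kg, €84,366.00):
Base rate for L-519 is 10%.
Origin Velland qualifies under the Ulon–Velland agreement and L-519 is covered: preferential rate 8.5% applies instead.
The additional-duty order on L-519 targets Casland, not Velland; it does not apply.
Duty = €84,366.00 × 8.5% = €7,171.11.
Total = €28,097.29 + €1,089.93 + €7,171.11 = €36,358.33.

€36,358.33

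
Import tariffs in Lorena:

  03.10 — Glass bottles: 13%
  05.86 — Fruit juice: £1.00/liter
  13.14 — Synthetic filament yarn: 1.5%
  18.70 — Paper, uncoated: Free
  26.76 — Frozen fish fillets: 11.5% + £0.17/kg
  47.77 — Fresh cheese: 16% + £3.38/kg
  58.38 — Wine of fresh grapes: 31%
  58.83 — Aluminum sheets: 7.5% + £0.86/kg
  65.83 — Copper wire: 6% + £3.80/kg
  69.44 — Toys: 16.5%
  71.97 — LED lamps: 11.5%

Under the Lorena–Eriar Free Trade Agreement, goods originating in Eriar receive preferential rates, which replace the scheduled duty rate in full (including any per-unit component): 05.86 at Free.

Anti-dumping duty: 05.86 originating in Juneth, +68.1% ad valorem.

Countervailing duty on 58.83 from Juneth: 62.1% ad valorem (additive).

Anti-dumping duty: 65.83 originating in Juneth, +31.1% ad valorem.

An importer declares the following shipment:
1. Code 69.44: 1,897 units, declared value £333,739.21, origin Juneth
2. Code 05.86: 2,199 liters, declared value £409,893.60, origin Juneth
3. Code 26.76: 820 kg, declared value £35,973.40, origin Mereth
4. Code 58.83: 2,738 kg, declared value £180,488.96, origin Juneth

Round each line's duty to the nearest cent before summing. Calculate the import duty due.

£468,654.85

Line 1 (69.44, Juneth, 1,897 units, £333,739.21):
Base rate for 69.44 is 16.5%.
Duty = £333,739.21 × 16.5% = £55,066.97.
Line 2 (05.86, Juneth, 2,199 liters, £409,893.60):
Base rate for 05.86 is £1.00/liter.
05.86 has an FTA preferential rate, but origin Juneth is not Eriar; base rate stands.
Additional duty on 05.86 from Juneth: +68.1% ad valorem. Applied ad valorem rate = 68.1%.
Duty = £409,893.60 × 68.1% + 2,199 × £1.00 = £281,336.54.
Line 3 (26.76, Mereth, 820 kg, £35,973.40):
Base rate for 26.76 is 11.5% + £0.17/kg.
Duty = £35,973.40 × 11.5% + 820 × £0.17 = £4,276.34.
Line 4 (58.83, Juneth, 2,738 kg, £180,488.96):
Base rate for 58.83 is 7.5% + £0.86/kg.
Additional duty on 58.83 from Juneth: +62.1%. Applied ad valorem rate: 7.5% + 62.1% = 69.6%.
Duty = £180,488.96 × 69.6% + 2,738 × £0.86 = £127,975.00.
Total = £55,066.97 + £281,336.54 + £4,276.34 + £127,975.00 = £468,654.85.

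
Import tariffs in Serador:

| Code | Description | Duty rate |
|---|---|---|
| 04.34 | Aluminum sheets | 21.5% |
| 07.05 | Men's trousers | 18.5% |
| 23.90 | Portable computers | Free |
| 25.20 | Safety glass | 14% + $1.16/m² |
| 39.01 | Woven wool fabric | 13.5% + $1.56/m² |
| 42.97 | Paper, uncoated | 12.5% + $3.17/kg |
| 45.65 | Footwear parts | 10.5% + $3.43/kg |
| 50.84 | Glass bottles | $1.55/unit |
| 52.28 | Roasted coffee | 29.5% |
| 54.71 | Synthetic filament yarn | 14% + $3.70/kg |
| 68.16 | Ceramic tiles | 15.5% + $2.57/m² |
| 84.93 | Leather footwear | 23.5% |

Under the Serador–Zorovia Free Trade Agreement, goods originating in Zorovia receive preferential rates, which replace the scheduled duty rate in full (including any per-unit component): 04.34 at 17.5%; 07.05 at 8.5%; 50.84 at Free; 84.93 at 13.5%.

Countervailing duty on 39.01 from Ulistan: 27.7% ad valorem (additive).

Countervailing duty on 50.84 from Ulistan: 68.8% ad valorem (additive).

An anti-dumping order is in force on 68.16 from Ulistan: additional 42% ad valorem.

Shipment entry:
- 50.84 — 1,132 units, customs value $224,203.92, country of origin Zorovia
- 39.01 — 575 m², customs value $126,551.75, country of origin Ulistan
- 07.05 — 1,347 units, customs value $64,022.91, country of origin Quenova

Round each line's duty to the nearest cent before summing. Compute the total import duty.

Line 1 (50.84, Zorovia, 1,132 units, $224,203.92):
Base rate for 50.84 is $1.55/unit.
Origin Zorovia qualifies under the Serador–Zorovia agreement and 50.84 is covered: preferential rate Free applies instead.
The additional-duty order on 50.84 targets Ulistan, not Zorovia; it does not apply.
Duty = $224,203.92 × 0% = $0.00.
Line 2 (39.01, Ulistan, 575 m², $126,551.75):
Base rate for 39.01 is 13.5% + $1.56/m².
Additional duty on 39.01 from Ulistan: +27.7%. Applied ad valorem rate: 13.5% + 27.7% = 41.2%.
Duty = $126,551.75 × 41.2% + 575 × $1.56 = $53,036.32.
Line 3 (07.05, Quenova, 1,347 units, $64,022.91):
Base rate for 07.05 is 18.5%.
07.05 has an FTA preferential rate, but origin Quenova is not Zorovia; base rate stands.
Duty = $64,022.91 × 18.5% = $11,844.24.
Total = $0.00 + $53,036.32 + $11,844.24 = $64,880.56.

$64,880.56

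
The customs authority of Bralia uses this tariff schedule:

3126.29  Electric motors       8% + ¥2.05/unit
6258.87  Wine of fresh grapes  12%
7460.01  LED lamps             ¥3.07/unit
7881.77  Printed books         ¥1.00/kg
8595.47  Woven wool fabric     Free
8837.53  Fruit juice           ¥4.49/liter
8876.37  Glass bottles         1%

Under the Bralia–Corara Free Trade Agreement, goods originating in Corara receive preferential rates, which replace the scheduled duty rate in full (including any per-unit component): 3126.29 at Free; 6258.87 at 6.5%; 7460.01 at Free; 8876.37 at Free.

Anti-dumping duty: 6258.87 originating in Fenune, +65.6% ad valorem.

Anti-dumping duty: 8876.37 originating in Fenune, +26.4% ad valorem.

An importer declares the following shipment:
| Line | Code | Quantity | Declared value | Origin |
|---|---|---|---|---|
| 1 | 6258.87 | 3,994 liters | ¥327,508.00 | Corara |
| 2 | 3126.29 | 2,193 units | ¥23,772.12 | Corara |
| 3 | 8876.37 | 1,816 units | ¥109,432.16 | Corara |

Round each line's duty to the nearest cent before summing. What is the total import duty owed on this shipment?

¥21,288.02

Line 1 (6258.87, Corara, 3,994 liters, ¥327,508.00):
Base rate for 6258.87 is 12%.
Origin Corara qualifies under the Bralia–Corara agreement and 6258.87 is covered: preferential rate 6.5% applies instead.
The additional-duty order on 6258.87 targets Fenune, not Corara; it does not apply.
Duty = ¥327,508.00 × 6.5% = ¥21,288.02.
Line 2 (3126.29, Corara, 2,193 units, ¥23,772.12):
Base rate for 3126.29 is 8% + ¥2.05/unit.
Origin Corara qualifies under the Bralia–Corara agreement and 3126.29 is covered: preferential rate Free applies instead.
Duty = ¥23,772.12 × 0% = ¥0.00.
Line 3 (8876.37, Corara, 1,816 units, ¥109,432.16):
Base rate for 8876.37 is 1%.
Origin Corara qualifies under the Bralia–Corara agreement and 8876.37 is covered: preferential rate Free applies instead.
The additional-duty order on 8876.37 targets Fenune, not Corara; it does not apply.
Duty = ¥109,432.16 × 0% = ¥0.00.
Total = ¥21,288.02 + ¥0.00 + ¥0.00 = ¥21,288.02.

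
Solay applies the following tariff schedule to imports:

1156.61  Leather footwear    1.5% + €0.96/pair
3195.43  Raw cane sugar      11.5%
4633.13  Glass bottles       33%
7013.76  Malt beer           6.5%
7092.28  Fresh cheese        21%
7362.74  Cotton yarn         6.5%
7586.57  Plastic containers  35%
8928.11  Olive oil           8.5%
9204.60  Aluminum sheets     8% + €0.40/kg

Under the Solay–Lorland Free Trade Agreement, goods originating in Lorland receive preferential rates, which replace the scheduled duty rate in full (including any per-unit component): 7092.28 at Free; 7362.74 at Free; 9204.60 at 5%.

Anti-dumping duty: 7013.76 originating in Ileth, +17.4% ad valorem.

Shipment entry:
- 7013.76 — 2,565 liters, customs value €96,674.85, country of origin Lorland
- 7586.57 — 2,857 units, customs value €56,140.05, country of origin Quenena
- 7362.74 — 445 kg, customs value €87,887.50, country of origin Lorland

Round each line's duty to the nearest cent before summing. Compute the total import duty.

€25,932.89

Line 1 (7013.76, Lorland, 2,565 liters, €96,674.85):
Base rate for 7013.76 is 6.5%.
Origin Lorland is the FTA partner but 7013.76 is not on the preference list; base rate stands.
The additional-duty order on 7013.76 targets Ileth, not Lorland; it does not apply.
Duty = €96,674.85 × 6.5% = €6,283.87.
Line 2 (7586.57, Quenena, 2,857 units, €56,140.05):
Base rate for 7586.57 is 35%.
Duty = €56,140.05 × 35% = €19,649.02.
Line 3 (7362.74, Lorland, 445 kg, €87,887.50):
Base rate for 7362.74 is 6.5%.
Origin Lorland qualifies under the Solay–Lorland agreement and 7362.74 is covered: preferential rate Free applies instead.
Duty = €87,887.50 × 0% = €0.00.
Total = €6,283.87 + €19,649.02 + €0.00 = €25,932.89.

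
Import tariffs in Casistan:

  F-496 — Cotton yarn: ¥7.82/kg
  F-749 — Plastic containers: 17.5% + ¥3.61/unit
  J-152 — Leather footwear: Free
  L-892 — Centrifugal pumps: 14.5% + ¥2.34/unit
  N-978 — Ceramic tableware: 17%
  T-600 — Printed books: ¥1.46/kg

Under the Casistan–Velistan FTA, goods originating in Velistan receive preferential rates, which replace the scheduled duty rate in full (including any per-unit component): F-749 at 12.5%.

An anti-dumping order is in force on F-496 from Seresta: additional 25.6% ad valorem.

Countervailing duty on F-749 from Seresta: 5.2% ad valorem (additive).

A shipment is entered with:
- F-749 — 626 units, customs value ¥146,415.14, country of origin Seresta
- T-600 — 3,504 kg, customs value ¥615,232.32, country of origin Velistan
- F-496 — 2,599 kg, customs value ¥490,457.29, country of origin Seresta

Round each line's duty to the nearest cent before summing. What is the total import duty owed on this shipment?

Line 1 (F-749, Seresta, 626 units, ¥146,415.14):
Base rate for F-749 is 17.5% + ¥3.61/unit.
F-749 has an FTA preferential rate, but origin Seresta is not Velistan; base rate stands.
Additional duty on F-749 from Seresta: +5.2%. Applied ad valorem rate: 17.5% + 5.2% = 22.7%.
Duty = ¥146,415.14 × 22.7% + 626 × ¥3.61 = ¥35,496.10.
Line 2 (T-600, Velistan, 3,504 kg, ¥615,232.32):
Base rate for T-600 is ¥1.46/kg.
Origin Velistan is the FTA partner but T-600 is not on the preference list; base rate stands.
Duty = 3,504 × ¥1.46 = ¥5,115.84.
Line 3 (F-496, Seresta, 2,599 kg, ¥490,457.29):
Base rate for F-496 is ¥7.82/kg.
Additional duty on F-496 from Seresta: +25.6% ad valorem. Applied ad valorem rate = 25.6%.
Duty = ¥490,457.29 × 25.6% + 2,599 × ¥7.82 = ¥145,881.25.
Total = ¥35,496.10 + ¥5,115.84 + ¥145,881.25 = ¥186,493.19.

¥186,493.19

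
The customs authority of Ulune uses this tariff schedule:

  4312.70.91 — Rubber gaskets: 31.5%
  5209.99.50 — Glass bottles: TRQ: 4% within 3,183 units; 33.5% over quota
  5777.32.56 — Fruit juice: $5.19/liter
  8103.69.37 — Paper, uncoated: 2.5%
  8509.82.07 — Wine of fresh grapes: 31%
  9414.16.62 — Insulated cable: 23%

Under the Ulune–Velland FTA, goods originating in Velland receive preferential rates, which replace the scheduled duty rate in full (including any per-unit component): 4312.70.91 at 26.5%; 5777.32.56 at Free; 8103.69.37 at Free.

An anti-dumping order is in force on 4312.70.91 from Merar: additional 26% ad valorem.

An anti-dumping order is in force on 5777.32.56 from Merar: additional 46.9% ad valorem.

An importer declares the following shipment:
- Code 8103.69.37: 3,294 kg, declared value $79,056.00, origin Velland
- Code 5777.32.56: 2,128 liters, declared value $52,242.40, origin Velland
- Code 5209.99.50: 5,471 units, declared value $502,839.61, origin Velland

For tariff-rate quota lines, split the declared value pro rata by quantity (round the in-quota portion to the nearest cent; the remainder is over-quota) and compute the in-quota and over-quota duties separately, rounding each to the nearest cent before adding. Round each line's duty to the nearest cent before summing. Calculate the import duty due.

$82,149.16

Line 1 (8103.69.37, Velland, 3,294 kg, $79,056.00):
Base rate for 8103.69.37 is 2.5%.
Origin Velland qualifies under the Ulune–Velland agreement and 8103.69.37 is covered: preferential rate Free applies instead.
Duty = $79,056.00 × 0% = $0.00.
Line 2 (5777.32.56, Velland, 2,128 liters, $52,242.40):
Base rate for 5777.32.56 is $5.19/liter.
Origin Velland qualifies under the Ulune–Velland agreement and 5777.32.56 is covered: preferential rate Free applies instead.
The additional-duty order on 5777.32.56 targets Merar, not Velland; it does not apply.
Duty = $52,242.40 × 0% = $0.00.
Line 3 (5209.99.50, Velland, 5,471 units, $502,839.61):
Code 5209.99.50 is under a tariff-rate quota (threshold 3,183 units). In-quota: 3,183 units at 4%; over-quota: 2,288 units at 33.5%.
Pro-rata value split: in-quota = $502,839.61 × 3,183/5,471 = $292,549.53; over-quota = $502,839.61 − $292,549.53 = $210,290.08.
In-quota duty = $292,549.53 × 4% = $11,701.98. Over-quota duty = $210,290.08 × 33.5% = $70,447.18.
Line duty = $11,701.98 + $70,447.18 = $82,149.16.
Total = $0.00 + $0.00 + $82,149.16 = $82,149.16.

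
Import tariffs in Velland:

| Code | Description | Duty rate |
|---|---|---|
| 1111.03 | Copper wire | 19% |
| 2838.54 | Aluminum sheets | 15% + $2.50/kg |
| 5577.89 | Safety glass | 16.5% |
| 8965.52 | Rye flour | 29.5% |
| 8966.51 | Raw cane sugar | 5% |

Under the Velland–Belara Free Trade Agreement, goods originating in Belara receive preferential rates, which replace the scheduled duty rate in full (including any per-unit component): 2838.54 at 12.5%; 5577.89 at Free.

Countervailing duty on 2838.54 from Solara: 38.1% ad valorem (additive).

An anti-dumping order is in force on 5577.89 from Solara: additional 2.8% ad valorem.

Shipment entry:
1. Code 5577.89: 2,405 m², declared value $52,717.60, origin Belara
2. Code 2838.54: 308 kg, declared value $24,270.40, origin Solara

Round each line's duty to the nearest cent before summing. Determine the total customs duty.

$13,657.58

Line 1 (5577.89, Belara, 2,405 m², $52,717.60):
Base rate for 5577.89 is 16.5%.
Origin Belara qualifies under the Velland–Belara agreement and 5577.89 is covered: preferential rate Free applies instead.
The additional-duty order on 5577.89 targets Solara, not Belara; it does not apply.
Duty = $52,717.60 × 0% = $0.00.
Line 2 (2838.54, Solara, 308 kg, $24,270.40):
Base rate for 2838.54 is 15% + $2.50/kg.
2838.54 has an FTA preferential rate, but origin Solara is not Belara; base rate stands.
Additional duty on 2838.54 from Solara: +38.1%. Applied ad valorem rate: 15% + 38.1% = 53.1%.
Duty = $24,270.40 × 53.1% + 308 × $2.50 = $13,657.58.
Total = $0.00 + $13,657.58 = $13,657.58.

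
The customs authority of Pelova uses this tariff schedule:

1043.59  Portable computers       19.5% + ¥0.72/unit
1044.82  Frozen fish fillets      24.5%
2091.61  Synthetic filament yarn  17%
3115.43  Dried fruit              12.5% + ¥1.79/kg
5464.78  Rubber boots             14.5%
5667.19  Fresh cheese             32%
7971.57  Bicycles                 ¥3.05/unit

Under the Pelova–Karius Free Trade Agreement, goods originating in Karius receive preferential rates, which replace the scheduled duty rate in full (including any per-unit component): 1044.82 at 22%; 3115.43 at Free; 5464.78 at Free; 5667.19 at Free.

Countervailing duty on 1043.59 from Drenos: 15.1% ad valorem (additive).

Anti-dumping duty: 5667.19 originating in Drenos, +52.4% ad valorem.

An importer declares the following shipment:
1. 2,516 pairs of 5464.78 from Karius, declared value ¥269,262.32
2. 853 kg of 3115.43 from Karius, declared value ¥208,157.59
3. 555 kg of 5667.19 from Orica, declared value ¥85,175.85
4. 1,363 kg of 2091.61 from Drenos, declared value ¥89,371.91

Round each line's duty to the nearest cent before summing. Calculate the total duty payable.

¥42,449.49

Line 1 (5464.78, Karius, 2,516 pairs, ¥269,262.32):
Base rate for 5464.78 is 14.5%.
Origin Karius qualifies under the Pelova–Karius agreement and 5464.78 is covered: preferential rate Free applies instead.
Duty = ¥269,262.32 × 0% = ¥0.00.
Line 2 (3115.43, Karius, 853 kg, ¥208,157.59):
Base rate for 3115.43 is 12.5% + ¥1.79/kg.
Origin Karius qualifies under the Pelova–Karius agreement and 3115.43 is covered: preferential rate Free applies instead.
Duty = ¥208,157.59 × 0% = ¥0.00.
Line 3 (5667.19, Orica, 555 kg, ¥85,175.85):
Base rate for 5667.19 is 32%.
5667.19 has an FTA preferential rate, but origin Orica is not Karius; base rate stands.
The additional-duty order on 5667.19 targets Drenos, not Orica; it does not apply.
Duty = ¥85,175.85 × 32% = ¥27,256.27.
Line 4 (2091.61, Drenos, 1,363 kg, ¥89,371.91):
Base rate for 2091.61 is 17%.
Duty = ¥89,371.91 × 17% = ¥15,193.22.
Total = ¥0.00 + ¥0.00 + ¥27,256.27 + ¥15,193.22 = ¥42,449.49.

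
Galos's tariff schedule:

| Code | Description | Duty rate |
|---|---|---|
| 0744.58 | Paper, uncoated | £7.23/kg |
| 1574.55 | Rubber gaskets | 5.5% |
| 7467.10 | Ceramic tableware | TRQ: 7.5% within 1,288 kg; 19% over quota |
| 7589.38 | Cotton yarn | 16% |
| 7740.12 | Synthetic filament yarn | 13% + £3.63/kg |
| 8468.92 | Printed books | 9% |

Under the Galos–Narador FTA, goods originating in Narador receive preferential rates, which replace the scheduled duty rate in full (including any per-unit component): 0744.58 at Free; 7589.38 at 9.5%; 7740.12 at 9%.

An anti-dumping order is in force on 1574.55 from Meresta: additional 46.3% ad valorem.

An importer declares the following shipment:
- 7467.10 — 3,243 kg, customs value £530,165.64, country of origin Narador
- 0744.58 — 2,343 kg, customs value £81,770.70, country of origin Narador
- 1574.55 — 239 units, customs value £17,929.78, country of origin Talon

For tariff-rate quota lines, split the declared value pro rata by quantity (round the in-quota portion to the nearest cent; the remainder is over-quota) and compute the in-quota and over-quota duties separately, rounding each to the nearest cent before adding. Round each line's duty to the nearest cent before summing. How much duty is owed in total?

£77,502.96

Line 1 (7467.10, Narador, 3,243 kg, £530,165.64):
Code 7467.10 is under a tariff-rate quota (threshold 1,288 kg). In-quota: 1,288 kg at 7.5%; over-quota: 1,955 kg at 19%.
Pro-rata value split: in-quota = £530,165.64 × 1,288/3,243 = £210,562.24; over-quota = £530,165.64 − £210,562.24 = £319,603.40.
In-quota duty = £210,562.24 × 7.5% = £15,792.17. Over-quota duty = £319,603.40 × 19% = £60,724.65.
Line duty = £15,792.17 + £60,724.65 = £76,516.82.
Line 2 (0744.58, Narador, 2,343 kg, £81,770.70):
Base rate for 0744.58 is £7.23/kg.
Origin Narador qualifies under the Galos–Narador agreement and 0744.58 is covered: preferential rate Free applies instead.
Duty = £81,770.70 × 0% = £0.00.
Line 3 (1574.55, Talon, 239 units, £17,929.78):
Base rate for 1574.55 is 5.5%.
The additional-duty order on 1574.55 targets Meresta, not Talon; it does not apply.
Duty = £17,929.78 × 5.5% = £986.14.
Total = £76,516.82 + £0.00 + £986.14 = £77,502.96.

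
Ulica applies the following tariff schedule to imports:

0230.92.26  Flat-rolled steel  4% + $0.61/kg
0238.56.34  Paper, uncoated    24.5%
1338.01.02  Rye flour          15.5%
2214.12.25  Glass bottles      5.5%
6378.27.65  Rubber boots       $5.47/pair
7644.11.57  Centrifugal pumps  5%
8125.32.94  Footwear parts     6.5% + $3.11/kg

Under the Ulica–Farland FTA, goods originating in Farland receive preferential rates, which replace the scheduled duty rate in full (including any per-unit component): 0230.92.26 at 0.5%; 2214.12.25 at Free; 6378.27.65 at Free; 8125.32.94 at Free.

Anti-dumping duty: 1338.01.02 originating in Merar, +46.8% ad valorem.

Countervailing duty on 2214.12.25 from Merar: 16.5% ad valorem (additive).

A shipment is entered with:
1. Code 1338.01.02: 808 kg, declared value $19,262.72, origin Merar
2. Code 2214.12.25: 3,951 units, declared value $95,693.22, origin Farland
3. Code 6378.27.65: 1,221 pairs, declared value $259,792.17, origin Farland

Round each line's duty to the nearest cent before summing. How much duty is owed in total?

$12,000.67

Line 1 (1338.01.02, Merar, 808 kg, $19,262.72):
Base rate for 1338.01.02 is 15.5%.
Additional duty on 1338.01.02 from Merar: +46.8%. Applied ad valorem rate: 15.5% + 46.8% = 62.3%.
Duty = $19,262.72 × 62.3% = $12,000.67.
Line 2 (2214.12.25, Farland, 3,951 units, $95,693.22):
Base rate for 2214.12.25 is 5.5%.
Origin Farland qualifies under the Ulica–Farland agreement and 2214.12.25 is covered: preferential rate Free applies instead.
The additional-duty order on 2214.12.25 targets Merar, not Farland; it does not apply.
Duty = $95,693.22 × 0% = $0.00.
Line 3 (6378.27.65, Farland, 1,221 pairs, $259,792.17):
Base rate for 6378.27.65 is $5.47/pair.
Origin Farland qualifies under the Ulica–Farland agreement and 6378.27.65 is covered: preferential rate Free applies instead.
Duty = $259,792.17 × 0% = $0.00.
Total = $12,000.67 + $0.00 + $0.00 = $12,000.67.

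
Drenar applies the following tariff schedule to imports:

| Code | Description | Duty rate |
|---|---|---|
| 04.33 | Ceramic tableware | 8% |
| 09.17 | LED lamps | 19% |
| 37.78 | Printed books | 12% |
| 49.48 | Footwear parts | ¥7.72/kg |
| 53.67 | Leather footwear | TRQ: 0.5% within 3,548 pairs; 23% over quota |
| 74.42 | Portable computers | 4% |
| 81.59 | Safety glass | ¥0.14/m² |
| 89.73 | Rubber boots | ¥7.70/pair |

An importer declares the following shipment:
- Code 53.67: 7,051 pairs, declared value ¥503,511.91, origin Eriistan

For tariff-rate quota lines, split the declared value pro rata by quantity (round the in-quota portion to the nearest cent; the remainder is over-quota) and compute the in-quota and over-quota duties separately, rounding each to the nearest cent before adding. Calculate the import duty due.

Line 1 (53.67, Eriistan, 7,051 pairs, ¥503,511.91):
Code 53.67 is under a tariff-rate quota (threshold 3,548 pairs). In-quota: 3,548 pairs at 0.5%; over-quota: 3,503 pairs at 23%.
Pro-rata value split: in-quota = ¥503,511.91 × 3,548/7,051 = ¥253,362.68; over-quota = ¥503,511.91 − ¥253,362.68 = ¥250,149.23.
In-quota duty = ¥253,362.68 × 0.5% = ¥1,266.81. Over-quota duty = ¥250,149.23 × 23% = ¥57,534.32.
Line duty = ¥1,266.81 + ¥57,534.32 = ¥58,801.13.

¥58,801.13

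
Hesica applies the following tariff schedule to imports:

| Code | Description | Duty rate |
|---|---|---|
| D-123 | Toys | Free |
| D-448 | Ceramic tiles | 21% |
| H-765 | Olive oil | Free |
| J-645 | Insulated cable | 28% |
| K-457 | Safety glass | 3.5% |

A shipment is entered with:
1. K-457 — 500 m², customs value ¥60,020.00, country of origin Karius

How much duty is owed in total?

¥2,100.70

Line 1 (K-457, Karius, 500 m², ¥60,020.00):
Base rate for K-457 is 3.5%.
Duty = ¥60,020.00 × 3.5% = ¥2,100.70.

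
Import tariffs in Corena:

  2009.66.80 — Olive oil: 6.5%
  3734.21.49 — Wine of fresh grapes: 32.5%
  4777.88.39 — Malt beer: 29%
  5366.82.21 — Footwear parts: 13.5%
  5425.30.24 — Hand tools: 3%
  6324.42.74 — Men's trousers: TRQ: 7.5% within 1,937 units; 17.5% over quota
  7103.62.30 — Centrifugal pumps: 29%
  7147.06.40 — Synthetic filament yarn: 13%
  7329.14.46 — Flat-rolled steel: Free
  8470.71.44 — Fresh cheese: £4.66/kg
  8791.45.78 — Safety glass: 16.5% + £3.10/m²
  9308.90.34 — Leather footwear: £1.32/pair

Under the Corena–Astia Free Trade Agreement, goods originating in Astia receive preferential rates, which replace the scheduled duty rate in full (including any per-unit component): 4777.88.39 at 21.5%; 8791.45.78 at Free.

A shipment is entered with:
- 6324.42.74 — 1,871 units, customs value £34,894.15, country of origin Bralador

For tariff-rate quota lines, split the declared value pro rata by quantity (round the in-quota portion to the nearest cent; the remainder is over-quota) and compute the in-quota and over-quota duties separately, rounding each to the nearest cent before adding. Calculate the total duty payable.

Line 1 (6324.42.74, Bralador, 1,871 units, £34,894.15):
Code 6324.42.74 is under a tariff-rate quota (threshold 1,937 units). Quantity 1,871 units is within the quota, so the in-quota rate 7.5% applies to the full value.
Duty = £34,894.15 × 7.5% = £2,617.06.

£2,617.06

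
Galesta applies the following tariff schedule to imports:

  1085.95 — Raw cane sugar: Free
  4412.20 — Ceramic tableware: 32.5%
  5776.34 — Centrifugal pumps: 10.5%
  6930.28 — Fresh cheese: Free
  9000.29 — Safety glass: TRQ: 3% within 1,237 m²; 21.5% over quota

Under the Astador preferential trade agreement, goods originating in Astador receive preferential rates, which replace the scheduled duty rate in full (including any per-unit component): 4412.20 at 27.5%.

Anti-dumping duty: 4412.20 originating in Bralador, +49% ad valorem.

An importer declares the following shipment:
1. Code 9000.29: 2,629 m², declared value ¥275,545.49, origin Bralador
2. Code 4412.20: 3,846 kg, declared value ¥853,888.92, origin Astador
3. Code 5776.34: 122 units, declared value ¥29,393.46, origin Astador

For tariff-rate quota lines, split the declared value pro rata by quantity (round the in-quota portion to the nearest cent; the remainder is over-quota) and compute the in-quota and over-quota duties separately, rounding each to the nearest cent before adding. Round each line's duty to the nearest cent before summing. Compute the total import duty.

¥273,162.80

Line 1 (9000.29, Bralador, 2,629 m², ¥275,545.49):
Code 9000.29 is under a tariff-rate quota (threshold 1,237 m²). In-quota: 1,237 m² at 3%; over-quota: 1,392 m² at 21.5%.
Pro-rata value split: in-quota = ¥275,545.49 × 1,237/2,629 = ¥129,649.97; over-quota = ¥275,545.49 − ¥129,649.97 = ¥145,895.52.
In-quota duty = ¥129,649.97 × 3% = ¥3,889.50. Over-quota duty = ¥145,895.52 × 21.5% = ¥31,367.54.
Line duty = ¥3,889.50 + ¥31,367.54 = ¥35,257.04.
Line 2 (4412.20, Astador, 3,846 kg, ¥853,888.92):
Base rate for 4412.20 is 32.5%.
Origin Astador qualifies under the Galesta–Astador agreement and 4412.20 is covered: preferential rate 27.5% applies instead.
The additional-duty order on 4412.20 targets Bralador, not Astador; it does not apply.
Duty = ¥853,888.92 × 27.5% = ¥234,819.45.
Line 3 (5776.34, Astador, 122 units, ¥29,393.46):
Base rate for 5776.34 is 10.5%.
Origin Astador is the FTA partner but 5776.34 is not on the preference list; base rate stands.
Duty = ¥29,393.46 × 10.5% = ¥3,086.31.
Total = ¥35,257.04 + ¥234,819.45 + ¥3,086.31 = ¥273,162.80.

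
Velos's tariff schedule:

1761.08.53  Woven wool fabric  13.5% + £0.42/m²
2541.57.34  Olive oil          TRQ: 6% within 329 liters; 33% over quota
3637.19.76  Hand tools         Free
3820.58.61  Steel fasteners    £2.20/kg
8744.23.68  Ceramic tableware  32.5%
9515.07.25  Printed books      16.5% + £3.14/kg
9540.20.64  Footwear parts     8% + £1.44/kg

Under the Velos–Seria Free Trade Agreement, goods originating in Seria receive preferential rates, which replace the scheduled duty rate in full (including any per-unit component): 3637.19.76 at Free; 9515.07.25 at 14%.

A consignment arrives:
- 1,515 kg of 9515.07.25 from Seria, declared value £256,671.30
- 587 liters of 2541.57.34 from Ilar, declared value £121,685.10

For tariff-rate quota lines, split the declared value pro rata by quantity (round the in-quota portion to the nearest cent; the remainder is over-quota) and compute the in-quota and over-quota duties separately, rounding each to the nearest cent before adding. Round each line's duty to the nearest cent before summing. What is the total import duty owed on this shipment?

£57,675.60

Line 1 (9515.07.25, Seria, 1,515 kg, £256,671.30):
Base rate for 9515.07.25 is 16.5% + £3.14/kg.
Origin Seria qualifies under the Velos–Seria agreement and 9515.07.25 is covered: preferential rate 14% applies instead.
Duty = £256,671.30 × 14% = £35,933.98.
Line 2 (2541.57.34, Ilar, 587 liters, £121,685.10):
Code 2541.57.34 is under a tariff-rate quota (threshold 329 liters). In-quota: 329 liters at 6%; over-quota: 258 liters at 33%.
Pro-rata value split: in-quota = £121,685.10 × 329/587 = £68,201.70; over-quota = £121,685.10 − £68,201.70 = £53,483.40.
In-quota duty = £68,201.70 × 6% = £4,092.10. Over-quota duty = £53,483.40 × 33% = £17,649.52.
Line duty = £4,092.10 + £17,649.52 = £21,741.62.
Total = £35,933.98 + £21,741.62 = £57,675.60.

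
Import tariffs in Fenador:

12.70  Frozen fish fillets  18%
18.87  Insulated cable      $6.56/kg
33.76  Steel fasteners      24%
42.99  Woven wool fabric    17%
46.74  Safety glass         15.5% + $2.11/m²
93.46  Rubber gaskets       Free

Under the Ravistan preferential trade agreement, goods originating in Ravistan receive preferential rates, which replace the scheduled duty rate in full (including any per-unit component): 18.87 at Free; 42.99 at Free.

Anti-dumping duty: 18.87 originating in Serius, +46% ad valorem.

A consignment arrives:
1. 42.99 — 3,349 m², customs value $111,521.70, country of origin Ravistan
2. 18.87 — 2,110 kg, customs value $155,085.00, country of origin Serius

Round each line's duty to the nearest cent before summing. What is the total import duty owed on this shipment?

Line 1 (42.99, Ravistan, 3,349 m², $111,521.70):
Base rate for 42.99 is 17%.
Origin Ravistan qualifies under the Fenador–Ravistan agreement and 42.99 is covered: preferential rate Free applies instead.
Duty = $111,521.70 × 0% = $0.00.
Line 2 (18.87, Serius, 2,110 kg, $155,085.00):
Base rate for 18.87 is $6.56/kg.
18.87 has an FTA preferential rate, but origin Serius is not Ravistan; base rate stands.
Additional duty on 18.87 from Serius: +46% ad valorem. Applied ad valorem rate = 46%.
Duty = $155,085.00 × 46% + 2,110 × $6.56 = $85,180.70.
Total = $0.00 + $85,180.70 = $85,180.70.

$85,180.70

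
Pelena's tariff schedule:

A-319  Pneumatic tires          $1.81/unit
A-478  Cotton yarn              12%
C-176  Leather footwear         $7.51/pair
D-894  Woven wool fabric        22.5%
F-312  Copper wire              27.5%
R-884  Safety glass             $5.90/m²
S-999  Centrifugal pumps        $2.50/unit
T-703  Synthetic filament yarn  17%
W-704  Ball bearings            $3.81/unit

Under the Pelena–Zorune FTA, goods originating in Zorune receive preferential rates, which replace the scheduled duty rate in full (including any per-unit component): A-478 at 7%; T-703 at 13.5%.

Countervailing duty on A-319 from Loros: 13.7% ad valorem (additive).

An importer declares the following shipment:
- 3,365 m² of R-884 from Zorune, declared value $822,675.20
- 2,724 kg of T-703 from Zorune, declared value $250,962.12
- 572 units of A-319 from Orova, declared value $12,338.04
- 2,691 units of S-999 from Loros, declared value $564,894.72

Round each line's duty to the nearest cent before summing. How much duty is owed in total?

$61,496.21

Line 1 (R-884, Zorune, 3,365 m², $822,675.20):
Base rate for R-884 is $5.90/m².
Origin Zorune is the FTA partner but R-884 is not on the preference list; base rate stands.
Duty = 3,365 × $5.90 = $19,853.50.
Line 2 (T-703, Zorune, 2,724 kg, $250,962.12):
Base rate for T-703 is 17%.
Origin Zorune qualifies under the Pelena–Zorune agreement and T-703 is covered: preferential rate 13.5% applies instead.
Duty = $250,962.12 × 13.5% = $33,879.89.
Line 3 (A-319, Orova, 572 units, $12,338.04):
Base rate for A-319 is $1.81/unit.
The additional-duty order on A-319 targets Loros, not Orova; it does not apply.
Duty = 572 × $1.81 = $1,035.32.
Line 4 (S-999, Loros, 2,691 units, $564,894.72):
Base rate for S-999 is $2.50/unit.
Duty = 2,691 × $2.50 = $6,727.50.
Total = $19,853.50 + $33,879.89 + $1,035.32 + $6,727.50 = $61,496.21.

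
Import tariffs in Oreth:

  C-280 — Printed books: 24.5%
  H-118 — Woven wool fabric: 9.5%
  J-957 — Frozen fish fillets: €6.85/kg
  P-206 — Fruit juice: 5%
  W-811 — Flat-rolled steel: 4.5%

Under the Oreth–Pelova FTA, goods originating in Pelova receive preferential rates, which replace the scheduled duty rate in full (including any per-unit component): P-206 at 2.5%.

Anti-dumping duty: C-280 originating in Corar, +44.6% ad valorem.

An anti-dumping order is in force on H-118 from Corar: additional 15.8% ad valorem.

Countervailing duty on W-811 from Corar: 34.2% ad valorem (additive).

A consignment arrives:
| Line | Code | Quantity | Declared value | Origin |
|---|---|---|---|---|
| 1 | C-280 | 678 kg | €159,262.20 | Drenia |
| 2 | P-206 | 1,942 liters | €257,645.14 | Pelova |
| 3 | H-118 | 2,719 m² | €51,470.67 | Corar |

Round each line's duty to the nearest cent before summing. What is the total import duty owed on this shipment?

Line 1 (C-280, Drenia, 678 kg, €159,262.20):
Base rate for C-280 is 24.5%.
The additional-duty order on C-280 targets Corar, not Drenia; it does not apply.
Duty = €159,262.20 × 24.5% = €39,019.24.
Line 2 (P-206, Pelova, 1,942 liters, €257,645.14):
Base rate for P-206 is 5%.
Origin Pelova qualifies under the Oreth–Pelova agreement and P-206 is covered: preferential rate 2.5% applies instead.
Duty = €257,645.14 × 2.5% = €6,441.13.
Line 3 (H-118, Corar, 2,719 m², €51,470.67):
Base rate for H-118 is 9.5%.
Additional duty on H-118 from Corar: +15.8%. Applied ad valorem rate: 9.5% + 15.8% = 25.3%.
Duty = €51,470.67 × 25.3% = €13,022.08.
Total = €39,019.24 + €6,441.13 + €13,022.08 = €58,482.45.

€58,482.45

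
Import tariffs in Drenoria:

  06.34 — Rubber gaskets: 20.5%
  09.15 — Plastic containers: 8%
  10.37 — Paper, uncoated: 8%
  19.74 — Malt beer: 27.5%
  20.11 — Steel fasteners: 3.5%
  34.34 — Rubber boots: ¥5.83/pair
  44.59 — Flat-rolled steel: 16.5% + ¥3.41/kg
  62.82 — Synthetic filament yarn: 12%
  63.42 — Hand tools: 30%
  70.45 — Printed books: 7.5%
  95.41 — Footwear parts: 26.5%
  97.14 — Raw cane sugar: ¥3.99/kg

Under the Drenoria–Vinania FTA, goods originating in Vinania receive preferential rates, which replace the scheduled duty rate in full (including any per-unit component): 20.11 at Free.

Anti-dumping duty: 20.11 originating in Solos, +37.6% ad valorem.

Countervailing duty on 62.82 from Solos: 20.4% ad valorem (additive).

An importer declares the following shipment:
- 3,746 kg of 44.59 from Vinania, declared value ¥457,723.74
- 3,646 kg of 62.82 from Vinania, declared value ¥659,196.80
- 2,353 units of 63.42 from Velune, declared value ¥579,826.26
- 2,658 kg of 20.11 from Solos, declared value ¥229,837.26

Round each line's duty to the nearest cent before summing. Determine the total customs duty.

¥435,812.89

Line 1 (44.59, Vinania, 3,746 kg, ¥457,723.74):
Base rate for 44.59 is 16.5% + ¥3.41/kg.
Origin Vinania is the FTA partner but 44.59 is not on the preference list; base rate stands.
Duty = ¥457,723.74 × 16.5% + 3,746 × ¥3.41 = ¥88,298.28.
Line 2 (62.82, Vinania, 3,646 kg, ¥659,196.80):
Base rate for 62.82 is 12%.
Origin Vinania is the FTA partner but 62.82 is not on the preference list; base rate stands.
The additional-duty order on 62.82 targets Solos, not Vinania; it does not apply.
Duty = ¥659,196.80 × 12% = ¥79,103.62.
Line 3 (63.42, Velune, 2,353 units, ¥579,826.26):
Base rate for 63.42 is 30%.
Duty = ¥579,826.26 × 30% = ¥173,947.88.
Line 4 (20.11, Solos, 2,658 kg, ¥229,837.26):
Base rate for 20.11 is 3.5%.
20.11 has an FTA preferential rate, but origin Solos is not Vinania; base rate stands.
Additional duty on 20.11 from Solos: +37.6%. Applied ad valorem rate: 3.5% + 37.6% = 41.1%.
Duty = ¥229,837.26 × 41.1% = ¥94,463.11.
Total = ¥88,298.28 + ¥79,103.62 + ¥173,947.88 + ¥94,463.11 = ¥435,812.89.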